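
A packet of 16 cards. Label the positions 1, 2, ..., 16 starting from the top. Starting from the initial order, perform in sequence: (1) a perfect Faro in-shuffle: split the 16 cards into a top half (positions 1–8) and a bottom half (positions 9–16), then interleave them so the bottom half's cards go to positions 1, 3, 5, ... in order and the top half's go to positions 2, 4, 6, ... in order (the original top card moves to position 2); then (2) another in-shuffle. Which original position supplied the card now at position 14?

12

Undo the operations in reverse order, starting from position 14:
  undo op 2 (in-shuffle, from top half): 14 ← 7
  undo op 1 (in-shuffle, from bottom half): 7 ← 12
So the card at position 14 came from original position 12.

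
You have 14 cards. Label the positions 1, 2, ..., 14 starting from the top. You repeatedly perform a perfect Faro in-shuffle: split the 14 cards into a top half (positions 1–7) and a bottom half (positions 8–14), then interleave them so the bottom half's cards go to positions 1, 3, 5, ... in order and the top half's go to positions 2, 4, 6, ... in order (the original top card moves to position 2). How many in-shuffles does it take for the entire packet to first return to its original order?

The in-shuffle permutes the 14 positions with cycle lengths [2, 4, 4, 4].
Every card is home exactly when every cycle has completed a whole number of laps, i.e. after lcm(2, 4) = 4 in-shuffles.

4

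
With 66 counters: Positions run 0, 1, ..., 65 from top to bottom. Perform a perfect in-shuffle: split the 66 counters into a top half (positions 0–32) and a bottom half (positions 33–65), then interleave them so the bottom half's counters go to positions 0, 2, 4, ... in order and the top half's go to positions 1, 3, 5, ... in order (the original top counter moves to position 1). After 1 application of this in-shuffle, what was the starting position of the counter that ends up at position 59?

Work backwards from position 59, undoing one in-shuffle at a time:
59 ← 29
So the counter now at position 59 started at position 29.

29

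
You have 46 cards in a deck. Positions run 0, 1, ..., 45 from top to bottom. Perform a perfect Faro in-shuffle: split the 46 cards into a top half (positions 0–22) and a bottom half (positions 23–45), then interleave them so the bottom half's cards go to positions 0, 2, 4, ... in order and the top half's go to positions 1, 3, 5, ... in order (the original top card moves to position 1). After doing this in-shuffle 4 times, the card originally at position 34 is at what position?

42

Track the card's position through each in-shuffle:
34 → 22 → 45 → 44 → 42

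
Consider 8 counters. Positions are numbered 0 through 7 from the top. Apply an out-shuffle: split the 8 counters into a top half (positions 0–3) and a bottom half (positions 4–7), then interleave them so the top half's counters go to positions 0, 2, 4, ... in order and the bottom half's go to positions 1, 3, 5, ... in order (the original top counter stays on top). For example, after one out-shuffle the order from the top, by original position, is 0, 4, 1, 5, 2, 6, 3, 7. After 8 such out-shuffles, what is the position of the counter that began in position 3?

Track the counter's position through each out-shuffle:
3 → 6 → 5 → 3 → 6 → 5 → 3 → 6 → 5

5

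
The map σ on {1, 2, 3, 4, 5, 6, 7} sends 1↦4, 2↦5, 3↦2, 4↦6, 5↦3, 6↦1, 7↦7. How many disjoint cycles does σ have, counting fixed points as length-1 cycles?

3

Cycle decomposition: (1 4 6) (2 5 3) (7).
3 cycles.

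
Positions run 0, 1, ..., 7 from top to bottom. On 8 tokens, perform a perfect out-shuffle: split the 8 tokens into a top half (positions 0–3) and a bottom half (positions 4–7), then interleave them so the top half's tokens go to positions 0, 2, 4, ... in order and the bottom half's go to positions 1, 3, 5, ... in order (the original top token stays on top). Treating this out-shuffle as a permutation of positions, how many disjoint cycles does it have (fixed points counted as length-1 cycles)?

Trace each unvisited position around until it returns:
(0) (1 2 4) (3 6 5) (7)
4 cycles in total.

4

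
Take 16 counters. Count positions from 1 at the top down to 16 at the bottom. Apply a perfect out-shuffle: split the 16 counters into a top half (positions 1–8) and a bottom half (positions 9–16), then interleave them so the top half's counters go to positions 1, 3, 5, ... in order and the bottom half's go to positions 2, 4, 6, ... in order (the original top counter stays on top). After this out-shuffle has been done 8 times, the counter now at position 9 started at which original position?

9

Work backwards from position 9, undoing one out-shuffle at a time:
9 ← 5 ← 3 ← 2 ← 9 ← 5 ← 3 ← 2 ← 9
So the counter now at position 9 started at position 9.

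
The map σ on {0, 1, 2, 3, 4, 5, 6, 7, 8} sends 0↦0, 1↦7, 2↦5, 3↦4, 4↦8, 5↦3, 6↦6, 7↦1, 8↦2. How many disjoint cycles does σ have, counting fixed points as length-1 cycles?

Cycle decomposition: (0) (1 7) (2 5 3 4 8) (6).
4 cycles.

4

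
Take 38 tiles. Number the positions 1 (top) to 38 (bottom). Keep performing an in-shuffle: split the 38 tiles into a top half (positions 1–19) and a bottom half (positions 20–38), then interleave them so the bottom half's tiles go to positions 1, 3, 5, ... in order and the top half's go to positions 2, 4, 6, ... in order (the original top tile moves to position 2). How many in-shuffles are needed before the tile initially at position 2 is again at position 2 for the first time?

12

Follow position 2 under repeated in-shuffles:
2 → 4 → 8 → 16 → 32 → 25 → 11 → 22 → 5 → 10 → 20 → 1 → 2
It first returns after 12 in-shuffles.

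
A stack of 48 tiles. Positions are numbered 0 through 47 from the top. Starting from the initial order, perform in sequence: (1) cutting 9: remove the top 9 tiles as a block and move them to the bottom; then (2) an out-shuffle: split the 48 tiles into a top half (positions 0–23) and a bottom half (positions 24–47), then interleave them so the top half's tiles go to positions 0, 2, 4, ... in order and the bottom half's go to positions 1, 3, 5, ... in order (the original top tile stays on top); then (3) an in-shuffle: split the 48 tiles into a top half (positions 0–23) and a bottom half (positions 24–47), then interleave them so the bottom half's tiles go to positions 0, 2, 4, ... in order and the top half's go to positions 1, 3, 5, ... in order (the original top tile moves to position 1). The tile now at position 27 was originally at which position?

39

Undo the operations in reverse order, starting from position 27:
  undo op 3 (in-shuffle, from top half): 27 ← 13
  undo op 2 (out-shuffle, from bottom half): 13 ← 30
  undo op 1 (cut 9): 30 ← 39
So the tile at position 27 came from original position 39.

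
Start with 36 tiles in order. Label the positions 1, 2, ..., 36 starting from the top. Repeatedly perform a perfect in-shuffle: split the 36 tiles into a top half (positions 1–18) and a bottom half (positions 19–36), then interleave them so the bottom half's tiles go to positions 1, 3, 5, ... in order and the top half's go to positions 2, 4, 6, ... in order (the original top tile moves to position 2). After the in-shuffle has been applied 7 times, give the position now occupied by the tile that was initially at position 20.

Track the tile's position through each in-shuffle:
20 → 3 → 6 → 12 → 24 → 11 → 22 → 7

7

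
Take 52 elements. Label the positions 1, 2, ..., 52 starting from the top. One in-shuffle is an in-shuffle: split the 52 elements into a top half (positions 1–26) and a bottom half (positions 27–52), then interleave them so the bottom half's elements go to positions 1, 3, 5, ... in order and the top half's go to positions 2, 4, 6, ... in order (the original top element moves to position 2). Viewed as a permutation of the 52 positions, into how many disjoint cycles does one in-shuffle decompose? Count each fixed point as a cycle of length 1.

Trace each unvisited position around until it returns:
(1 2 4 8 16 32 ... len 52)
1 cycle in total.

1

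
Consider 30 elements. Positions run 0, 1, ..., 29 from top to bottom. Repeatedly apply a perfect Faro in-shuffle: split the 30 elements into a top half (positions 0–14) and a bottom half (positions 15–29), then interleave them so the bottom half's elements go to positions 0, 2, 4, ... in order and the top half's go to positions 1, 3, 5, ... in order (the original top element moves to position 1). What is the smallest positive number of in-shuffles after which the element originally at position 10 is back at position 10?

Follow position 10 under repeated in-shuffles:
10 → 21 → 12 → 25 → 20 → 10
It first returns after 5 in-shuffles.

5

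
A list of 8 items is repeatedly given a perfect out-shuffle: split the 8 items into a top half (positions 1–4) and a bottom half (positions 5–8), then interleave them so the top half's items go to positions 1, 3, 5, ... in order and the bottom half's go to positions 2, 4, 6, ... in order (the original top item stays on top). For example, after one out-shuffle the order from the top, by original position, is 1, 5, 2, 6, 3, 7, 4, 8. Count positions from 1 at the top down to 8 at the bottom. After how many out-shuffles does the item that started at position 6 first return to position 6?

3

Follow position 6 under repeated out-shuffles:
6 → 4 → 7 → 6
It first returns after 3 out-shuffles.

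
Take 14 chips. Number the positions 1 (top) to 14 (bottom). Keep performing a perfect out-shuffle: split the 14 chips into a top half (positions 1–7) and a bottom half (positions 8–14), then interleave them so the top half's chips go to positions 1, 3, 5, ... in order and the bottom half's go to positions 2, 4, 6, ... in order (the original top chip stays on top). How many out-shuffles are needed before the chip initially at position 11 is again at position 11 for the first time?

12

Follow position 11 under repeated out-shuffles:
11 → 8 → 2 → 3 → 5 → 9 → 4 → 7 → 13 → 12 → 10 → 6 → 11
It first returns after 12 out-shuffles.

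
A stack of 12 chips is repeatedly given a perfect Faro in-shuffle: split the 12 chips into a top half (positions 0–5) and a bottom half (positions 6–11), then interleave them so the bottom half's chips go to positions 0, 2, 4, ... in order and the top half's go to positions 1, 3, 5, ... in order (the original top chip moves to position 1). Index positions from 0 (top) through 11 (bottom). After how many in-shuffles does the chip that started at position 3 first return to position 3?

12

Follow position 3 under repeated in-shuffles:
3 → 7 → 2 → 5 → 11 → 10 → 8 → 4 → 9 → 6 → 0 → 1 → 3
It first returns after 12 in-shuffles.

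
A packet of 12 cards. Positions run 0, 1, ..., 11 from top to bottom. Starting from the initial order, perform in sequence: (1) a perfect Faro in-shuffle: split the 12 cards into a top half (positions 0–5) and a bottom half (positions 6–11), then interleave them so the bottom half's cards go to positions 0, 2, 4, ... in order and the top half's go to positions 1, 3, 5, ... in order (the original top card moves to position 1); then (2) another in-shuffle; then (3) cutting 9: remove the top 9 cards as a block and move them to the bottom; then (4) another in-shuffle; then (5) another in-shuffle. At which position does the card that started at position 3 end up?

Track the card from position 3 forward through each operation:
  after op 1 (in-shuffle): 3 → 7
  after op 2 (in-shuffle): 7 → 2
  after op 3 (cut 9): 2 → 5
  after op 4 (in-shuffle): 5 → 11
  after op 5 (in-shuffle): 11 → 10

10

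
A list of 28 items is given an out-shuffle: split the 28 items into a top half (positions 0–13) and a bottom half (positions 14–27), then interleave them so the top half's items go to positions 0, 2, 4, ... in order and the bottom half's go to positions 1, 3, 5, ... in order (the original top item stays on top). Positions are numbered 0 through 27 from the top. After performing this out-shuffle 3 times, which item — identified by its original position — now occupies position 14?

22

Work backwards from position 14, undoing one out-shuffle at a time:
14 ← 7 ← 17 ← 22
So the item now at position 14 started at position 22.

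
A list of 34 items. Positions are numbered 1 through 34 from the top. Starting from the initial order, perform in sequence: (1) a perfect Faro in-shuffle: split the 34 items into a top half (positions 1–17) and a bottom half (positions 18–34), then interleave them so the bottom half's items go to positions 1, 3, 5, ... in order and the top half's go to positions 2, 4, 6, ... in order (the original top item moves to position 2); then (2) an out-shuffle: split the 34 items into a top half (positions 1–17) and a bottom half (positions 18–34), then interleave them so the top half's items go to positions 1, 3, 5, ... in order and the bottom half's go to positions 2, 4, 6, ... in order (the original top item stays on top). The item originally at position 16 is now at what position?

Track the item from position 16 forward through each operation:
  after op 1 (in-shuffle): 16 → 32
  after op 2 (out-shuffle): 32 → 30

30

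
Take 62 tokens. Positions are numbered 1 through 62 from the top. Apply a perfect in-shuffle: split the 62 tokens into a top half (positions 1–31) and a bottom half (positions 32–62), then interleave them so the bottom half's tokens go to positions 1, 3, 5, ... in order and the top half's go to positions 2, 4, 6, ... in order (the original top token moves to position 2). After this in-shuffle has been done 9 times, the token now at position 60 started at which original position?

39

Work backwards from position 60, undoing one in-shuffle at a time:
60 ← 30 ← 15 ← 39 ← 51 ← 57 ← 60 ← 30 ← 15 ← 39
So the token now at position 60 started at position 39.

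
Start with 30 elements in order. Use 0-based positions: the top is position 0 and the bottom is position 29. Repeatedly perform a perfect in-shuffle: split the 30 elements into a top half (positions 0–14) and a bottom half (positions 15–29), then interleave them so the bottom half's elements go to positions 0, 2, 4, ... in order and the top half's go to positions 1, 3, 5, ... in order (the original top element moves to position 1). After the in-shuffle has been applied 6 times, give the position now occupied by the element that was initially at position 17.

4

Track the element's position through each in-shuffle:
17 → 4 → 9 → 19 → 8 → 17 → 4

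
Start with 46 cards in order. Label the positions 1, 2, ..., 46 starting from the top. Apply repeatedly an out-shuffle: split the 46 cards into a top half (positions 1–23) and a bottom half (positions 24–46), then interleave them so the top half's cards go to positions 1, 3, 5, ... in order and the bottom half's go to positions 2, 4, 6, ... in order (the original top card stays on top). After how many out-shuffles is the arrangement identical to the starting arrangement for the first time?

The out-shuffle permutes the 46 positions with cycle lengths [1, 1, 2, 4, 4, 4, 6, 12, 12].
Every card is home exactly when every cycle has completed a whole number of laps, i.e. after lcm(1, 2, 4, 6, 12) = 12 out-shuffles.

12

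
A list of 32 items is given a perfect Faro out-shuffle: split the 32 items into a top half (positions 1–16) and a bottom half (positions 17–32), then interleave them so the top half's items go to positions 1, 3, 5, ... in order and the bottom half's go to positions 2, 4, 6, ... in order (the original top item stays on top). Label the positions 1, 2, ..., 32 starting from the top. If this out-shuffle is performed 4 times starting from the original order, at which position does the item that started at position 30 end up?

31

Track the item's position through each out-shuffle:
30 → 28 → 24 → 16 → 31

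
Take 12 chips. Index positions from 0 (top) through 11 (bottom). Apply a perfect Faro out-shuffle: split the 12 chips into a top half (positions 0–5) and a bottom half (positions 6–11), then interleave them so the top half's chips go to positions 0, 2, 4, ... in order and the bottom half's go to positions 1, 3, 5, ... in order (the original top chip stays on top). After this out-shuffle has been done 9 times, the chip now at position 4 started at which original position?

8

Work backwards from position 4, undoing one out-shuffle at a time:
4 ← 2 ← 1 ← 6 ← 3 ← 7 ← 9 ← 10 ← 5 ← 8
So the chip now at position 4 started at position 8.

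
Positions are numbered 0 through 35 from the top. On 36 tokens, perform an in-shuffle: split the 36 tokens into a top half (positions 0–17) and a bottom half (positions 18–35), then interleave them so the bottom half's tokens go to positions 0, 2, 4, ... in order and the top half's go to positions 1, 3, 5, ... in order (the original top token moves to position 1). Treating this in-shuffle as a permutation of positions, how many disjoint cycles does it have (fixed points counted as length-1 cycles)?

Trace each unvisited position around until it returns:
(0 1 3 7 15 31 ... len 36)
1 cycle in total.

1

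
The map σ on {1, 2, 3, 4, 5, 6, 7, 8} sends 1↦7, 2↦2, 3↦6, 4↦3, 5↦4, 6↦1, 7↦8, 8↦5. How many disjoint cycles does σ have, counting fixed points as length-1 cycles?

Cycle decomposition: (1 7 8 5 4 3 6) (2).
2 cycles.

2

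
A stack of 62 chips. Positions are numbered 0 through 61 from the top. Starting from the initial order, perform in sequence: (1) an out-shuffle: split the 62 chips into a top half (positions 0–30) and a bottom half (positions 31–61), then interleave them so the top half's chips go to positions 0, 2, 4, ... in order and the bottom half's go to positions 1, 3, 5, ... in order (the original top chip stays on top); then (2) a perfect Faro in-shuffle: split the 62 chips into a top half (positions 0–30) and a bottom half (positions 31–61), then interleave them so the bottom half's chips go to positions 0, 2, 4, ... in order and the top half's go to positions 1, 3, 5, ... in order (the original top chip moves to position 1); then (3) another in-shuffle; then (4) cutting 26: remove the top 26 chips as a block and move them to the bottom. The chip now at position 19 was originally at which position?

21

Undo the operations in reverse order, starting from position 19:
  undo op 4 (cut 26): 19 ← 45
  undo op 3 (in-shuffle, from top half): 45 ← 22
  undo op 2 (in-shuffle, from bottom half): 22 ← 42
  undo op 1 (out-shuffle, from top half): 42 ← 21
So the chip at position 19 came from original position 21.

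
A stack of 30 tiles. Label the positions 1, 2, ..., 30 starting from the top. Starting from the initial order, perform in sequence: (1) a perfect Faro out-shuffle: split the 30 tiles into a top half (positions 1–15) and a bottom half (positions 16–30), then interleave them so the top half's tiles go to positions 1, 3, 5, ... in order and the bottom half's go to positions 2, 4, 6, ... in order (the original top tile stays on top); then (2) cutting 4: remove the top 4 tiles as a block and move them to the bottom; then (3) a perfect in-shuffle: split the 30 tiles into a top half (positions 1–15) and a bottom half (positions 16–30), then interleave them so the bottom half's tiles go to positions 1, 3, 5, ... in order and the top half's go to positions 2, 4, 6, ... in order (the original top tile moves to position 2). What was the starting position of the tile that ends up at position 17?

29

Undo the operations in reverse order, starting from position 17:
  undo op 3 (in-shuffle, from bottom half): 17 ← 24
  undo op 2 (cut 4): 24 ← 28
  undo op 1 (out-shuffle, from bottom half): 28 ← 29
So the tile at position 17 came from original position 29.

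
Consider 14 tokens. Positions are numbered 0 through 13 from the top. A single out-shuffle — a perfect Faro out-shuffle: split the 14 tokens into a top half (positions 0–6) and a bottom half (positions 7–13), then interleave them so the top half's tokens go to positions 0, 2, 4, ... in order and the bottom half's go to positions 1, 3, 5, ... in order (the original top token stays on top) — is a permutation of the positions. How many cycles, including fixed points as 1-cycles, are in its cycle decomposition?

Trace each unvisited position around until it returns:
(0) (1 2 4 8 3 6 ... len 12) (13)
3 cycles in total.

3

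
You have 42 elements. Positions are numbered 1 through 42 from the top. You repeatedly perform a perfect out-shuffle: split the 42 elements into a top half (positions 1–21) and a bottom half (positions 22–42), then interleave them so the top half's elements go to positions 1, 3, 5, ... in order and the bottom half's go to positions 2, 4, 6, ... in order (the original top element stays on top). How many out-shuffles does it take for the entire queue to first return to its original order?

20

The out-shuffle permutes the 42 positions with cycle lengths [1, 1, 20, 20].
Every element is home exactly when every cycle has completed a whole number of laps, i.e. after lcm(1, 20) = 20 out-shuffles.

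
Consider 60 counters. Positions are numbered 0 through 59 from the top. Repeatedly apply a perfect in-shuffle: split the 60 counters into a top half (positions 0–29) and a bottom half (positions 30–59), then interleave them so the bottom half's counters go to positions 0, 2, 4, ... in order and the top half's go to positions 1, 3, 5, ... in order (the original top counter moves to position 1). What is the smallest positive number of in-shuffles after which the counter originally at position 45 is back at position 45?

60

Follow position 45 under repeated in-shuffles:
45 → 30 → 0 → 1 → 3 → 7 → 15 → 31 → ... → 45 (length 60)
It first returns after 60 in-shuffles.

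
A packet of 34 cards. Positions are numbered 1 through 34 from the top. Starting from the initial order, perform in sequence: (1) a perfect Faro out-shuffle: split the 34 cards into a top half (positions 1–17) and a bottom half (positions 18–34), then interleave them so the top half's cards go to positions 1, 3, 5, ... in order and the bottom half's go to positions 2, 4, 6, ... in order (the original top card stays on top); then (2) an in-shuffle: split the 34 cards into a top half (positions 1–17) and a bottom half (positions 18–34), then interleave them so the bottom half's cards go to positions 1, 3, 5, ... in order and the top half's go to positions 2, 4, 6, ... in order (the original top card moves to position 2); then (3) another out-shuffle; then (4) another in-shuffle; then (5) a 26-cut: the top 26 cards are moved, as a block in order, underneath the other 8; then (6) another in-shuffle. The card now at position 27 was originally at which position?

13

Undo the operations in reverse order, starting from position 27:
  undo op 6 (in-shuffle, from bottom half): 27 ← 31
  undo op 5 (cut 26): 31 ← 23
  undo op 4 (in-shuffle, from bottom half): 23 ← 29
  undo op 3 (out-shuffle, from top half): 29 ← 15
  undo op 2 (in-shuffle, from bottom half): 15 ← 25
  undo op 1 (out-shuffle, from top half): 25 ← 13
So the card at position 27 came from original position 13.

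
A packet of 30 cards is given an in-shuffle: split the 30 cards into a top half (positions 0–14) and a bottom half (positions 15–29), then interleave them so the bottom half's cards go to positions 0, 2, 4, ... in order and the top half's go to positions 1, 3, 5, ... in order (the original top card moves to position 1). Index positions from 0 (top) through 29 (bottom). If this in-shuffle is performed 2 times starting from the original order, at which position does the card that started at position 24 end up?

Track the card's position through each in-shuffle:
24 → 18 → 6

6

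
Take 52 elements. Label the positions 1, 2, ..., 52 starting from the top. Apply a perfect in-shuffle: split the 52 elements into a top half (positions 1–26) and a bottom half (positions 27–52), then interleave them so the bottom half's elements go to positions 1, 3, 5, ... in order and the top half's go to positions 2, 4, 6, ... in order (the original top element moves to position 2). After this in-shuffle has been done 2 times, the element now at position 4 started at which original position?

Work backwards from position 4, undoing one in-shuffle at a time:
4 ← 2 ← 1
So the element now at position 4 started at position 1.

1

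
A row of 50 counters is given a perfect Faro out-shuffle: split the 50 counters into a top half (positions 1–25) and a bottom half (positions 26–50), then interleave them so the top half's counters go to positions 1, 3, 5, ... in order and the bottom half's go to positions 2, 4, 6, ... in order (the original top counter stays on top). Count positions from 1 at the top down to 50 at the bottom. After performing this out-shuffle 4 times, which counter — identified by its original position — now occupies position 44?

Work backwards from position 44, undoing one out-shuffle at a time:
44 ← 47 ← 24 ← 37 ← 19
So the counter now at position 44 started at position 19.

19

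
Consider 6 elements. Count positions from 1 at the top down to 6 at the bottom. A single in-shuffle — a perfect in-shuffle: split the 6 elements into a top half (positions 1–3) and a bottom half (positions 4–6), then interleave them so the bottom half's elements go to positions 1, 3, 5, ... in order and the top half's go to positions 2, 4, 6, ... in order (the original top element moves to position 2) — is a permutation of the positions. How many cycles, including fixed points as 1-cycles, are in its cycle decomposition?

Trace each unvisited position around until it returns:
(1 2 4) (3 6 5)
2 cycles in total.

2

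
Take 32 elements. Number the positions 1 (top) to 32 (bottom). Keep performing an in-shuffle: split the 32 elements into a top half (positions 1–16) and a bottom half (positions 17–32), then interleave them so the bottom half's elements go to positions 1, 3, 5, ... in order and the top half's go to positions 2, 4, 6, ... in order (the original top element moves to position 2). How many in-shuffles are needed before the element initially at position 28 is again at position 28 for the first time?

Follow position 28 under repeated in-shuffles:
28 → 23 → 13 → 26 → 19 → 5 → 10 → 20 → 7 → 14 → 28
It first returns after 10 in-shuffles.

10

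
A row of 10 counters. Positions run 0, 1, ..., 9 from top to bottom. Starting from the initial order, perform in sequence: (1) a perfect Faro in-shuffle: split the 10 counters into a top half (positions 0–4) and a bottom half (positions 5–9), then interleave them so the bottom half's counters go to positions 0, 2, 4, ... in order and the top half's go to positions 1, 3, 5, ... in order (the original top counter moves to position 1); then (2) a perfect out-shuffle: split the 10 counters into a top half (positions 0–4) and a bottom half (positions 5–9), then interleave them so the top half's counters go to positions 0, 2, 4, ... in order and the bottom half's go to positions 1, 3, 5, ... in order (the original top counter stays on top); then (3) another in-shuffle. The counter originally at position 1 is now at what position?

2

Track the counter from position 1 forward through each operation:
  after op 1 (in-shuffle): 1 → 3
  after op 2 (out-shuffle): 3 → 6
  after op 3 (in-shuffle): 6 → 2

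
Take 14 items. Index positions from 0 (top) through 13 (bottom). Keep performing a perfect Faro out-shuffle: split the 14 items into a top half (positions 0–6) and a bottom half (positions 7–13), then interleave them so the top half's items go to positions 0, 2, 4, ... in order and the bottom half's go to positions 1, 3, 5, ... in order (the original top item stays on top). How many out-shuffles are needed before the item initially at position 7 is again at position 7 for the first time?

Follow position 7 under repeated out-shuffles:
7 → 1 → 2 → 4 → 8 → 3 → 6 → 12 → 11 → 9 → 5 → 10 → 7
It first returns after 12 out-shuffles.

12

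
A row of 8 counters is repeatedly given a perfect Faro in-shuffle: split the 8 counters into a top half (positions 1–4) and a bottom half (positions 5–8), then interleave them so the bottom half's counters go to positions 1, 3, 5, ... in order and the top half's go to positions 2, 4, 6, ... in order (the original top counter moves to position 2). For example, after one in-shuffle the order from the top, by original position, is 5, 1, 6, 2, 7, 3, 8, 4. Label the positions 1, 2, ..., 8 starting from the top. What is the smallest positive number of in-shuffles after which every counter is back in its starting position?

The in-shuffle permutes the 8 positions with cycle lengths [2, 6].
Every counter is home exactly when every cycle has completed a whole number of laps, i.e. after lcm(2, 6) = 6 in-shuffles.

6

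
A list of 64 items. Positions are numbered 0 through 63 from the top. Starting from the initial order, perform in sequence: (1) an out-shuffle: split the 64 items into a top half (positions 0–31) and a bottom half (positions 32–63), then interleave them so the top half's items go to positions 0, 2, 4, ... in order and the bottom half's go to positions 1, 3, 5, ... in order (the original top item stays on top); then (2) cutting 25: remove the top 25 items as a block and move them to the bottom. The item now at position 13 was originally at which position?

19

Undo the operations in reverse order, starting from position 13:
  undo op 2 (cut 25): 13 ← 38
  undo op 1 (out-shuffle, from top half): 38 ← 19
So the item at position 13 came from original position 19.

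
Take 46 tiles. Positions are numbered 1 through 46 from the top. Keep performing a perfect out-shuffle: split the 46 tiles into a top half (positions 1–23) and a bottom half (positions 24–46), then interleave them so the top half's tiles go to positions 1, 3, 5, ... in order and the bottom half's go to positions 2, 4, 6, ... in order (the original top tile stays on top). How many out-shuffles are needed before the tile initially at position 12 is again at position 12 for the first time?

12

Follow position 12 under repeated out-shuffles:
12 → 23 → 45 → 44 → 42 → 38 → 30 → 14 → 27 → 8 → 15 → 29 → 12
It first returns after 12 out-shuffles.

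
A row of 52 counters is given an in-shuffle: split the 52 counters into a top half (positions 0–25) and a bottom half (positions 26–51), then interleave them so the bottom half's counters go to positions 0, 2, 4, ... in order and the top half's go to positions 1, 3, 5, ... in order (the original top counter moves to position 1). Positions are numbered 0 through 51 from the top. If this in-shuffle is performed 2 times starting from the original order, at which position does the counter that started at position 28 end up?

9

Track the counter's position through each in-shuffle:
28 → 4 → 9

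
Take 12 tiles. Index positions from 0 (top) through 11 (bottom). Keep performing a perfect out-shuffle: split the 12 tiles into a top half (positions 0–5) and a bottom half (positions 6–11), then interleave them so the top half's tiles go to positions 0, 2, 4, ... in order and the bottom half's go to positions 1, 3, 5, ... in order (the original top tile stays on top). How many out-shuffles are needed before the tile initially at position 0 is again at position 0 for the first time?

1

Position 0 is fixed by the out-shuffle; it is already back after 1 application.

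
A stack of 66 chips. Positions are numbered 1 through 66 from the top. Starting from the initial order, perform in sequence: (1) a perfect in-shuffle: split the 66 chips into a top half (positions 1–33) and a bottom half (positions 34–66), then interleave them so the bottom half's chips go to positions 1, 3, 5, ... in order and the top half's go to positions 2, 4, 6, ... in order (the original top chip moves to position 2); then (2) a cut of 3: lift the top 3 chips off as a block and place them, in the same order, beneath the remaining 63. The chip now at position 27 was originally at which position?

Undo the operations in reverse order, starting from position 27:
  undo op 2 (cut 3): 27 ← 30
  undo op 1 (in-shuffle, from top half): 30 ← 15
So the chip at position 27 came from original position 15.

15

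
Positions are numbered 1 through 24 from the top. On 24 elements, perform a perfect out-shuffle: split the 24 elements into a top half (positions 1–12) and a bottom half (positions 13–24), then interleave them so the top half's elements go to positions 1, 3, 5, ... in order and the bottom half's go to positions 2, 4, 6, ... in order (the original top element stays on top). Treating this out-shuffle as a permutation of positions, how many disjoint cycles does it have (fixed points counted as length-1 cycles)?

Trace each unvisited position around until it returns:
(1) (2 3 5 9 17 10 ... len 11) (6 11 21 18 12 23 ... len 11) (24)
4 cycles in total.

4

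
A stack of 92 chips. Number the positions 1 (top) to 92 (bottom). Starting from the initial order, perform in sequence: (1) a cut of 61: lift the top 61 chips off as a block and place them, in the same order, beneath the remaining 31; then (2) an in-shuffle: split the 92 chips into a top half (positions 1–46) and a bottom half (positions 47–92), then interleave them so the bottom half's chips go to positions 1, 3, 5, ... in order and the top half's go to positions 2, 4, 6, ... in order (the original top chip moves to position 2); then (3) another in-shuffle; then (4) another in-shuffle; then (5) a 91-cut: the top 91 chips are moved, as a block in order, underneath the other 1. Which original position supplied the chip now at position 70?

Undo the operations in reverse order, starting from position 70:
  undo op 5 (cut 91): 70 ← 69
  undo op 4 (in-shuffle, from bottom half): 69 ← 81
  undo op 3 (in-shuffle, from bottom half): 81 ← 87
  undo op 2 (in-shuffle, from bottom half): 87 ← 90
  undo op 1 (cut 61): 90 ← 59
So the chip at position 70 came from original position 59.

59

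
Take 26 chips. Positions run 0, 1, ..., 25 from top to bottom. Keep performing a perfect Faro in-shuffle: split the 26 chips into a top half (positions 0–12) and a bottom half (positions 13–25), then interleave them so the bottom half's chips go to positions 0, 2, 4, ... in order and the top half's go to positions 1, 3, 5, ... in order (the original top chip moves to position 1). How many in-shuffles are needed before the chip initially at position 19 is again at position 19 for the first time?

18

Follow position 19 under repeated in-shuffles:
19 → 12 → 25 → 24 → 22 → 18 → 10 → 21 → 16 → 6 → 13 → 0 → 1 → 3 → 7 → 15 → 4 → 9 → 19
It first returns after 18 in-shuffles.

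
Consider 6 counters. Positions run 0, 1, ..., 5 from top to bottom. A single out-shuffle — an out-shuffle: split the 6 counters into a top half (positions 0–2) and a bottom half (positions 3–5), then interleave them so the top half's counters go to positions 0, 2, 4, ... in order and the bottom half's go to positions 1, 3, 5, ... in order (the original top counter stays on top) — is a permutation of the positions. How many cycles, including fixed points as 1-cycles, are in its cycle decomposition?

3

Trace each unvisited position around until it returns:
(0) (1 2 4 3) (5)
3 cycles in total.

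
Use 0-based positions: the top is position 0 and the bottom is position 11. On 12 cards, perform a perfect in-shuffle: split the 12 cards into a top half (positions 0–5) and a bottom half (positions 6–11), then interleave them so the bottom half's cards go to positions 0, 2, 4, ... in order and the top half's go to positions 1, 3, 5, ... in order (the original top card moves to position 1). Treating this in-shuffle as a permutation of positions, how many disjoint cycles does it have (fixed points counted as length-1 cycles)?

Trace each unvisited position around until it returns:
(0 1 3 7 2 5 ... len 12)
1 cycle in total.

1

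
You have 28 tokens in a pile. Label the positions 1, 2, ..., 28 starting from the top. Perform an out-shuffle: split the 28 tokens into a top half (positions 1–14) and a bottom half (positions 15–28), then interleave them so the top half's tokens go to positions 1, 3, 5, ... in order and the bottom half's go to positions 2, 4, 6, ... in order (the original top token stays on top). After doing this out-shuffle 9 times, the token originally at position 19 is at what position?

10

Track the token's position through each out-shuffle:
19 → 10 → 19 → 10 → 19 → 10 → 19 → 10 → 19 → 10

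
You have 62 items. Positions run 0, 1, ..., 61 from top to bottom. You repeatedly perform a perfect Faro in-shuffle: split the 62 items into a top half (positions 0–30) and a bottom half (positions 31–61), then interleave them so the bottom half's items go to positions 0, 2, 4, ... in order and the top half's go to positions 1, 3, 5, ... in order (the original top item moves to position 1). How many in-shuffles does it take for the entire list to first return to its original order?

6

The in-shuffle permutes the 62 positions with cycle lengths [2, 3, 3, 6, 6, 6, 6, 6, 6, 6, 6, 6].
Every item is home exactly when every cycle has completed a whole number of laps, i.e. after lcm(2, 3, 6) = 6 in-shuffles.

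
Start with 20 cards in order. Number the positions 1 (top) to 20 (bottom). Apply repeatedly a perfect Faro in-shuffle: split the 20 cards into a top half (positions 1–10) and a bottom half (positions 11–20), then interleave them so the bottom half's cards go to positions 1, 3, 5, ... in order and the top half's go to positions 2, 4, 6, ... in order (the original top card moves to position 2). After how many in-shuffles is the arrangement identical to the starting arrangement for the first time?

The in-shuffle permutes the 20 positions with cycle lengths [2, 3, 3, 6, 6].
Every card is home exactly when every cycle has completed a whole number of laps, i.e. after lcm(2, 3, 6) = 6 in-shuffles.

6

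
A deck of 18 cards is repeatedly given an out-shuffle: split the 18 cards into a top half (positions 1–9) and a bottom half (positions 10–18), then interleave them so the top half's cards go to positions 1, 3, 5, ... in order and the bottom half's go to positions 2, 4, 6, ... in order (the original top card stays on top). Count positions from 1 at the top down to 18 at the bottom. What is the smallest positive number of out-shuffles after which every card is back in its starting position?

8

The out-shuffle permutes the 18 positions with cycle lengths [1, 1, 8, 8].
Every card is home exactly when every cycle has completed a whole number of laps, i.e. after lcm(1, 8) = 8 out-shuffles.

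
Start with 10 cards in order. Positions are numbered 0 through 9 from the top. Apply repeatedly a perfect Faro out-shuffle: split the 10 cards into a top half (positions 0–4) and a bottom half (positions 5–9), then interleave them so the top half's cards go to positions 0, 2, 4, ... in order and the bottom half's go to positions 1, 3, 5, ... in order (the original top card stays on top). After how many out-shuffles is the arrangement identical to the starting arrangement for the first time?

6

The out-shuffle permutes the 10 positions with cycle lengths [1, 1, 2, 6].
Every card is home exactly when every cycle has completed a whole number of laps, i.e. after lcm(1, 2, 6) = 6 out-shuffles.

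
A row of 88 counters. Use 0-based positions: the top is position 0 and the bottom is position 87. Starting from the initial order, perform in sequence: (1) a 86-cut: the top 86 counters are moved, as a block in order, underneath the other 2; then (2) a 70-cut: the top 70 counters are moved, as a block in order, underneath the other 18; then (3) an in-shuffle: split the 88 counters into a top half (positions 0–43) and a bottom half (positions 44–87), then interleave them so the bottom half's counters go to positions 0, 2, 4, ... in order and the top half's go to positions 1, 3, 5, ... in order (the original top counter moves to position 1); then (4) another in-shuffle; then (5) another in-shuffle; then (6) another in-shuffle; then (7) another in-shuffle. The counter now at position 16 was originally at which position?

87

Undo the operations in reverse order, starting from position 16:
  undo op 7 (in-shuffle, from bottom half): 16 ← 52
  undo op 6 (in-shuffle, from bottom half): 52 ← 70
  undo op 5 (in-shuffle, from bottom half): 70 ← 79
  undo op 4 (in-shuffle, from top half): 79 ← 39
  undo op 3 (in-shuffle, from top half): 39 ← 19
  undo op 2 (cut 70): 19 ← 1
  undo op 1 (cut 86): 1 ← 87
So the counter at position 16 came from original position 87.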